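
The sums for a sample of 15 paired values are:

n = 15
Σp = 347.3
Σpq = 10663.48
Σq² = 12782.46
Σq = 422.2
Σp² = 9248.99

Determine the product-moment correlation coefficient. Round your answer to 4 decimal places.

0.8523

r = (nΣpq − ΣpΣq) / √[(nΣp² − (Σp)²)(nΣq² − (Σq)²)]
Numerator: 15×10663.48 − 347.3×422.2 = 13322.14
Denominator: √[(138734.85 − 120617.29)(191736.9 − 178252.84)] = √[18117.56 × 13484.06] = 15630.0437
r = 13322.14 / 15630.0437 ≈ 0.8523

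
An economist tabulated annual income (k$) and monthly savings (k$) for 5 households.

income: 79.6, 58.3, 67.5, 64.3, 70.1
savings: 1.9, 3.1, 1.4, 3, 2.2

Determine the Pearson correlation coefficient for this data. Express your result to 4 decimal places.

-0.6462

n = 5, Σx = 339.8, Σy = 11.6, Σx² = 23339.8, Σy² = 29.02, Σxy = 773.59
nΣxy − ΣxΣy = 3867.95 − 3941.68 = -73.73
nΣx² − (Σx)² = 116699 − 115464.04 = 1234.96; nΣy² − (Σy)² = 145.1 − 134.56 = 10.54
r = -73.73 / √(1234.96 × 10.54) = -73.73 / 114.0898 ≈ -0.6462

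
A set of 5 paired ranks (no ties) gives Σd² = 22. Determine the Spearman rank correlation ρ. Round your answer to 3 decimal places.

-0.100

ρ = 1 − 6Σd² / [n(n²−1)] = 1 − 6×22 / (5×24)
  = 1 − 132/120 = 1 − 1.1000 ≈ -0.100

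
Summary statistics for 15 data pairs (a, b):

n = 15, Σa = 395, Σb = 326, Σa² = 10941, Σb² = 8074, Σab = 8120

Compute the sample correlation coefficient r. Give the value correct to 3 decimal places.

-0.636

r = (nΣab − ΣaΣb) / √[(nΣa² − (Σa)²)(nΣb² − (Σb)²)]
Numerator: 15×8120 − 395×326 = -6970
Denominator: √[(164115 − 156025)(121110 − 106276)] = √[8090 × 14834] = 10954.7734
r = -6970 / 10954.7734 ≈ -0.636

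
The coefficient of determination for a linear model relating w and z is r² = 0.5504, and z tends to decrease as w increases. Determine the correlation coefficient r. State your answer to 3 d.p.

|r| = √0.5504 = 0.742
The association is negative, so r = −0.742.

-0.742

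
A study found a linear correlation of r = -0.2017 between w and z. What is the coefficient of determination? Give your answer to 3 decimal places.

0.041

r² = (-0.2017)² = 0.041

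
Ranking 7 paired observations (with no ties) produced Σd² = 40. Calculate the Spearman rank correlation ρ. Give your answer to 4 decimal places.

ρ = 1 − 6Σd² / [n(n²−1)] = 1 − 6×40 / (7×48)
  = 1 − 240/336 = 1 − 0.71429 ≈ 0.2857

0.2857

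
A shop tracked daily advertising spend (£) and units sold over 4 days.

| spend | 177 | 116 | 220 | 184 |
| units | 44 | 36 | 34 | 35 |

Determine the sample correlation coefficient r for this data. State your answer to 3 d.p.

-0.134

n = 4, Σx = 697, Σy = 149, Σx² = 127041, Σy² = 5613, Σxy = 25884
nΣxy − ΣxΣy = 103536 − 103853 = -317
nΣx² − (Σx)² = 508164 − 485809 = 22355; nΣy² − (Σy)² = 22452 − 22201 = 251
r = -317 / √(22355 × 251) = -317 / 2368.7771 ≈ -0.134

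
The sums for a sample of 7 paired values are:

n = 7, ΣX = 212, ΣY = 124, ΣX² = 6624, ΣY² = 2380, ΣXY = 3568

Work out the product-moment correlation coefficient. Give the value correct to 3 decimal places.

r = (nΣXY − ΣXΣY) / √[(nΣX² − (ΣX)²)(nΣY² − (ΣY)²)]
Numerator: 7×3568 − 212×124 = -1312
Denominator: √[(46368 − 44944)(16660 − 15376)] = √[1424 × 1284] = 1352.1893
r = -1312 / 1352.1893 ≈ -0.970

-0.970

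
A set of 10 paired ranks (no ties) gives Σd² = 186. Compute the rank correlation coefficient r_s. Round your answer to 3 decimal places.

-0.127

ρ = 1 − 6Σd² / [n(n²−1)] = 1 − 6×186 / (10×99)
  = 1 − 1116/990 = 1 − 1.1273 ≈ -0.127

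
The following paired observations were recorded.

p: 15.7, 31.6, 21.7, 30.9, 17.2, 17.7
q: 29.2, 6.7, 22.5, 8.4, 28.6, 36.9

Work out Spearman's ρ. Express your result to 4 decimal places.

-0.8286

Rank p: 1, 6, 4, 5, 2, 3
Rank q: 5, 1, 3, 2, 4, 6
d = rank(p) − rank(q): -4, 5, 1, 3, -2, -3; Σd² = 64
ρ = 1 − 6Σd² / [n(n²−1)] = 1 − 6×64 / (6×35) = 1 − 384/210 ≈ -0.8286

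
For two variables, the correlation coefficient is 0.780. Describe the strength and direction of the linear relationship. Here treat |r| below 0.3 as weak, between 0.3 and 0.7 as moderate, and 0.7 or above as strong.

strong positive

r = 0.780 > 0 so the relationship is positive.
|r| = 0.780, which falls in the strong range.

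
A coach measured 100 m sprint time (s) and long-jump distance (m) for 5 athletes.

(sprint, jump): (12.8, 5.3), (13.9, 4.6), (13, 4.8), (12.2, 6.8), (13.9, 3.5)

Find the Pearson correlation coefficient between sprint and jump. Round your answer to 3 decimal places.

n = 5, Σx = 65.8, Σy = 25, Σx² = 868.1, Σy² = 130.78, Σxy = 325.79
nΣxy − ΣxΣy = 1628.95 − 1645 = -16.05
nΣx² − (Σx)² = 4340.5 − 4329.64 = 10.86; nΣy² − (Σy)² = 653.9 − 625 = 28.9
r = -16.05 / √(10.86 × 28.9) = -16.05 / 17.7159 ≈ -0.906

-0.906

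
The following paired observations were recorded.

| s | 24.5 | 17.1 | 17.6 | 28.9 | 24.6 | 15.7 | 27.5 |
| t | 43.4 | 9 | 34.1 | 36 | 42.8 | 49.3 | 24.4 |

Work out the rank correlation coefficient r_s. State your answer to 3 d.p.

-0.179

Rank s: 4, 2, 3, 7, 5, 1, 6
Rank t: 6, 1, 3, 4, 5, 7, 2
d = rank(s) − rank(t): -2, 1, 0, 3, 0, -6, 4; Σd² = 66
ρ = 1 − 6Σd² / [n(n²−1)] = 1 − 6×66 / (7×48) = 1 − 396/336 ≈ -0.179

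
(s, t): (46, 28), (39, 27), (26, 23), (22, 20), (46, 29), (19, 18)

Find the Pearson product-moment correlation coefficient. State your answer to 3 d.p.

0.979

n = 6, Σs = 198, Σt = 145, Σs² = 7274, Σt² = 3607, Σst = 5055
nΣst − ΣsΣt = 30330 − 28710 = 1620
nΣs² − (Σs)² = 43644 − 39204 = 4440; nΣt² − (Σt)² = 21642 − 21025 = 617
r = 1620 / √(4440 × 617) = 1620 / 1655.1375 ≈ 0.979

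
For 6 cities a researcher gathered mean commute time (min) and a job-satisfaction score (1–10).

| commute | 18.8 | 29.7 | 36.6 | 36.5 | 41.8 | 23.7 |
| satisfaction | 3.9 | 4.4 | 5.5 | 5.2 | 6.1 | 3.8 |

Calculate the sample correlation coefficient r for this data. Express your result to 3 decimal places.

n = 6, Σx = 187.1, Σy = 28.9, Σx² = 6216.27, Σy² = 143.51, Σxy = 940.14
nΣxy − ΣxΣy = 5640.84 − 5407.19 = 233.65
nΣx² − (Σx)² = 37297.62 − 35006.41 = 2291.21; nΣy² − (Σy)² = 861.06 − 835.21 = 25.85
r = 233.65 / √(2291.21 × 25.85) = 233.65 / 243.3676 ≈ 0.960

0.960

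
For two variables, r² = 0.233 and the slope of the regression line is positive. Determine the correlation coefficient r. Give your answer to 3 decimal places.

0.483

|r| = √0.233 = 0.483
The association is positive, so r = 0.483.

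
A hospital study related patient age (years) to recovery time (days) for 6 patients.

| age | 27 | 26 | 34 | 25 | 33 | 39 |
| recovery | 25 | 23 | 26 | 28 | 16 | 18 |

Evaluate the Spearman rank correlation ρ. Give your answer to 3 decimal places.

Rank age: 3, 2, 5, 1, 4, 6
Rank recovery: 4, 3, 5, 6, 1, 2
d = rank(age) − rank(recovery): -1, -1, 0, -5, 3, 4; Σd² = 52
ρ = 1 − 6Σd² / [n(n²−1)] = 1 − 6×52 / (6×35) = 1 − 312/210 ≈ -0.486

-0.486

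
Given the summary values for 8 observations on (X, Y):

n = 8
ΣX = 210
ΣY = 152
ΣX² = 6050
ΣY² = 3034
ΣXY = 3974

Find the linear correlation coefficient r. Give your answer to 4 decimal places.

r = (nΣXY − ΣXΣY) / √[(nΣX² − (ΣX)²)(nΣY² − (ΣY)²)]
Numerator: 8×3974 − 210×152 = -128
Denominator: √[(48400 − 44100)(24272 − 23104)] = √[4300 × 1168] = 2241.0712
r = -128 / 2241.0712 ≈ -0.0571

-0.0571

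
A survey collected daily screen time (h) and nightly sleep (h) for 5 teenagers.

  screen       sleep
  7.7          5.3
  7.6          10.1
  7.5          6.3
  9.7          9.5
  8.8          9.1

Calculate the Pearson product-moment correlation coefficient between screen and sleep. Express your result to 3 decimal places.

0.511

n = 5, Σx = 41.3, Σy = 40.3, Σx² = 344.83, Σy² = 342.85, Σxy = 337.05
nΣxy − ΣxΣy = 1685.25 − 1664.39 = 20.86
nΣx² − (Σx)² = 1724.15 − 1705.69 = 18.46; nΣy² − (Σy)² = 1714.25 − 1624.09 = 90.16
r = 20.86 / √(18.46 × 90.16) = 20.86 / 40.7965 ≈ 0.511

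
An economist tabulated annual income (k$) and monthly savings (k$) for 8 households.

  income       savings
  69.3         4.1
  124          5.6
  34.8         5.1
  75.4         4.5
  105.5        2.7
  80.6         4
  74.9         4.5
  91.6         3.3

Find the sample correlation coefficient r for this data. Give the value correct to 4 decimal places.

n = 8, Σx = 656.1, Σy = 33.8, Σx² = 58701.87, Σy² = 148.86, Σxy = 2741.89
nΣxy − ΣxΣy = 21935.12 − 22176.18 = -241.06
nΣx² − (Σx)² = 469614.96 − 430467.21 = 39147.75; nΣy² − (Σy)² = 1190.88 − 1142.44 = 48.44
r = -241.06 / √(39147.75 × 48.44) = -241.06 / 1377.0683 ≈ -0.1751

-0.1751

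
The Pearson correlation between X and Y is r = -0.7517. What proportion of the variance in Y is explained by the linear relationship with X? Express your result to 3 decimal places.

0.565

r² = (-0.7517)² = 0.565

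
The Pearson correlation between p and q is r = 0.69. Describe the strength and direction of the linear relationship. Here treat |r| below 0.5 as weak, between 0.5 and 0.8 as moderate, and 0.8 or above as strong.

moderate positive

r = 0.69 > 0 so the relationship is positive.
|r| = 0.69, which falls in the moderate range.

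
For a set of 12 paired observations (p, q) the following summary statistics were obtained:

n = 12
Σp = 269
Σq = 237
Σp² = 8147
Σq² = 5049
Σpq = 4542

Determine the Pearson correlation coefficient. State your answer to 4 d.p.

r = (nΣpq − ΣpΣq) / √[(nΣp² − (Σp)²)(nΣq² − (Σq)²)]
Numerator: 12×4542 − 269×237 = -9249
Denominator: √[(97764 − 72361)(60588 − 56169)] = √[25403 × 4419] = 10595.0865
r = -9249 / 10595.0865 ≈ -0.8730

-0.8730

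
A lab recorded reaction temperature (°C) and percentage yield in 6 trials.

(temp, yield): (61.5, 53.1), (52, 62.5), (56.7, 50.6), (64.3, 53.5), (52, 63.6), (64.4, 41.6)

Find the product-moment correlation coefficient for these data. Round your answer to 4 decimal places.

n = 6, Σx = 350.9, Σy = 324.9, Σx² = 20686.99, Σy² = 17923.99, Σxy = 18810.96
nΣxy − ΣxΣy = 112865.76 − 114007.41 = -1141.65
nΣx² − (Σx)² = 124121.94 − 123130.81 = 991.13; nΣy² − (Σy)² = 107543.94 − 105560.01 = 1983.93
r = -1141.65 / √(991.13 × 1983.93) = -1141.65 / 1402.2598 ≈ -0.8142

-0.8142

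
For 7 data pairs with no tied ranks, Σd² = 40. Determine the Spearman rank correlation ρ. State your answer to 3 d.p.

ρ = 1 − 6Σd² / [n(n²−1)] = 1 − 6×40 / (7×48)
  = 1 − 240/336 = 1 − 0.7143 ≈ 0.286

0.286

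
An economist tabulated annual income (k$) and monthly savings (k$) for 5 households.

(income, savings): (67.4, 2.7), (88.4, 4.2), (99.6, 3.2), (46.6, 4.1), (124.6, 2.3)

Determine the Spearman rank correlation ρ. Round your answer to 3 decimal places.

Rank income: 2, 3, 4, 1, 5
Rank savings: 2, 5, 3, 4, 1
d = rank(income) − rank(savings): 0, -2, 1, -3, 4; Σd² = 30
ρ = 1 − 6Σd² / [n(n²−1)] = 1 − 6×30 / (5×24) = 1 − 180/120 ≈ -0.500

-0.500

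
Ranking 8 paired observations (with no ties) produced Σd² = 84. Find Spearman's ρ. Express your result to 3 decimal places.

0.000

ρ = 1 − 6Σd² / [n(n²−1)] = 1 − 6×84 / (8×63)
  = 1 − 504/504 = 1 − 1.0000 ≈ 0.000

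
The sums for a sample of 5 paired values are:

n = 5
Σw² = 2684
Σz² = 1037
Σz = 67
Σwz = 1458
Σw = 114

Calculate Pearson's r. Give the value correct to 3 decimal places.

-0.641

r = (nΣwz − ΣwΣz) / √[(nΣw² − (Σw)²)(nΣz² − (Σz)²)]
Numerator: 5×1458 − 114×67 = -348
Denominator: √[(13420 − 12996)(5185 − 4489)] = √[424 × 696] = 543.2348
r = -348 / 543.2348 ≈ -0.641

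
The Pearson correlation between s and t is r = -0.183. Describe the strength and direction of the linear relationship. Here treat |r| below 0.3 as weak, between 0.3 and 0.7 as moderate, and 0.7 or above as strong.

r = -0.183 < 0 so the relationship is negative.
|r| = 0.183, which falls in the weak range.

weak negative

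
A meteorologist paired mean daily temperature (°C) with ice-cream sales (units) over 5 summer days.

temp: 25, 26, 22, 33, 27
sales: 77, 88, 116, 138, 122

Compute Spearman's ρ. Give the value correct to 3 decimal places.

Rank temp: 2, 3, 1, 5, 4
Rank sales: 1, 2, 3, 5, 4
d = rank(temp) − rank(sales): 1, 1, -2, 0, 0; Σd² = 6
ρ = 1 − 6Σd² / [n(n²−1)] = 1 − 6×6 / (5×24) = 1 − 36/120 ≈ 0.700

0.700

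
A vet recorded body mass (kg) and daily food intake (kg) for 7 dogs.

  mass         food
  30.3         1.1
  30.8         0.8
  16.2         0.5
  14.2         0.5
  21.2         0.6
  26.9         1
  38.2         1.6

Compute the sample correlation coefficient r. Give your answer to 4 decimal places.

n = 7, Σx = 177.8, Σy = 6.1, Σx² = 4963.1, Σy² = 6.27, Σxy = 173.91
nΣxy − ΣxΣy = 1217.37 − 1084.58 = 132.79
nΣx² − (Σx)² = 34741.7 − 31612.84 = 3128.86; nΣy² − (Σy)² = 43.89 − 37.21 = 6.68
r = 132.79 / √(3128.86 × 6.68) = 132.79 / 144.5710 ≈ 0.9185

0.9185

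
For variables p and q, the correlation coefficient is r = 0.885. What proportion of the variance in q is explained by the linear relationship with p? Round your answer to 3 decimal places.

0.783

r² = (0.885)² = 0.783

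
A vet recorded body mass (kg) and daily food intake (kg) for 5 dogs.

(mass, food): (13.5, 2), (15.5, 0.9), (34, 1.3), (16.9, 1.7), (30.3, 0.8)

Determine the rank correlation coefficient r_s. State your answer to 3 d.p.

-0.500

Rank mass: 1, 2, 5, 3, 4
Rank food: 5, 2, 3, 4, 1
d = rank(mass) − rank(food): -4, 0, 2, -1, 3; Σd² = 30
ρ = 1 − 6Σd² / [n(n²−1)] = 1 − 6×30 / (5×24) = 1 − 180/120 ≈ -0.500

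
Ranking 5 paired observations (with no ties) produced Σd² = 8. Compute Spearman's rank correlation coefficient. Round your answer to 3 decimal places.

0.600

ρ = 1 − 6Σd² / [n(n²−1)] = 1 − 6×8 / (5×24)
  = 1 − 48/120 = 1 − 0.4000 ≈ 0.600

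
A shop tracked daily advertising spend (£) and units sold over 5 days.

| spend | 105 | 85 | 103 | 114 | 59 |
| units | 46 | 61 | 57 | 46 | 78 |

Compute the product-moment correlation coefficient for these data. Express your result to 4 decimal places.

-0.9629

n = 5, Σx = 466, Σy = 288, Σx² = 45336, Σy² = 17286, Σxy = 25732
nΣxy − ΣxΣy = 128660 − 134208 = -5548
nΣx² − (Σx)² = 226680 − 217156 = 9524; nΣy² − (Σy)² = 86430 − 82944 = 3486
r = -5548 / √(9524 × 3486) = -5548 / 5762.0017 ≈ -0.9629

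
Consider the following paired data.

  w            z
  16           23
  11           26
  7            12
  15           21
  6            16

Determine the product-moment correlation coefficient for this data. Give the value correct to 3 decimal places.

n = 5, Σw = 55, Σz = 98, Σw² = 687, Σz² = 2046, Σwz = 1149
nΣwz − ΣwΣz = 5745 − 5390 = 355
nΣw² − (Σw)² = 3435 − 3025 = 410; nΣz² − (Σz)² = 10230 − 9604 = 626
r = 355 / √(410 × 626) = 355 / 506.6162 ≈ 0.701

0.701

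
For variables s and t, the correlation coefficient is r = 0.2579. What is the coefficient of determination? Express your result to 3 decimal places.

r² = (0.2579)² = 0.067

0.067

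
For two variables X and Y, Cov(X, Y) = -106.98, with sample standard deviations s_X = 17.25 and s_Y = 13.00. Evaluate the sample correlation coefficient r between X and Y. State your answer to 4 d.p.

-0.4771

r = Cov(X,Y) / (s_X · s_Y) = -106.98 / (17.25 × 13.00)
  = -106.98 / 224.2500 ≈ -0.4771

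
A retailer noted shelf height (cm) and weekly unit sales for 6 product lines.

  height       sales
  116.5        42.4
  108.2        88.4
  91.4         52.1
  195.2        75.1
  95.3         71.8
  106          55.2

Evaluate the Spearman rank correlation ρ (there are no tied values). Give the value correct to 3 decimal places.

0.257

Rank height: 5, 4, 1, 6, 2, 3
Rank sales: 1, 6, 2, 5, 4, 3
d = rank(height) − rank(sales): 4, -2, -1, 1, -2, 0; Σd² = 26
ρ = 1 − 6Σd² / [n(n²−1)] = 1 − 6×26 / (6×35) = 1 − 156/210 ≈ 0.257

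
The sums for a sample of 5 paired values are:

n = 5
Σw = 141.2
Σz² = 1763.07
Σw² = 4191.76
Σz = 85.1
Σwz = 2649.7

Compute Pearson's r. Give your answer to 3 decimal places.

r = (nΣwz − ΣwΣz) / √[(nΣw² − (Σw)²)(nΣz² − (Σz)²)]
Numerator: 5×2649.7 − 141.2×85.1 = 1232.38
Denominator: √[(20958.8 − 19937.44)(8815.35 − 7242.01)] = √[1021.36 × 1573.34] = 1267.6540
r = 1232.38 / 1267.6540 ≈ 0.972

0.972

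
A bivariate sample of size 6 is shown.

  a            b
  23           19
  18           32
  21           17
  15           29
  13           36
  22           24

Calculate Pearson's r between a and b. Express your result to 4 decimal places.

-0.8610

n = 6, Σa = 112, Σb = 157, Σa² = 2172, Σb² = 4387, Σab = 2801
nΣab − ΣaΣb = 16806 − 17584 = -778
nΣa² − (Σa)² = 13032 − 12544 = 488; nΣb² − (Σb)² = 26322 − 24649 = 1673
r = -778 / √(488 × 1673) = -778 / 903.5618 ≈ -0.8610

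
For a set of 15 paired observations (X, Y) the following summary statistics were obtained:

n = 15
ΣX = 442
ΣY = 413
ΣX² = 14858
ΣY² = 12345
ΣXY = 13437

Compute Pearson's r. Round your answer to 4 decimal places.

r = (nΣXY − ΣXΣY) / √[(nΣX² − (ΣX)²)(nΣY² − (ΣY)²)]
Numerator: 15×13437 − 442×413 = 19009
Denominator: √[(222870 − 195364)(185175 − 170569)] = √[27506 × 14606] = 20043.7680
r = 19009 / 20043.7680 ≈ 0.9484

0.9484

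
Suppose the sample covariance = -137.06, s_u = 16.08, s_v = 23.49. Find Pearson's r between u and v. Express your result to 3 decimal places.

r = Cov(u,v) / (s_u · s_v) = -137.06 / (16.08 × 23.49)
  = -137.06 / 377.7192 ≈ -0.363

-0.363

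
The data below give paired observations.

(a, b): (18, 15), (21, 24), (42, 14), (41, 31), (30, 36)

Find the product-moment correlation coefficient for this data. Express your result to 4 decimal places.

n = 5, Σa = 152, Σb = 120, Σa² = 5110, Σb² = 3254, Σab = 3713
nΣab − ΣaΣb = 18565 − 18240 = 325
nΣa² − (Σa)² = 25550 − 23104 = 2446; nΣb² − (Σb)² = 16270 − 14400 = 1870
r = 325 / √(2446 × 1870) = 325 / 2138.6959 ≈ 0.1520

0.1520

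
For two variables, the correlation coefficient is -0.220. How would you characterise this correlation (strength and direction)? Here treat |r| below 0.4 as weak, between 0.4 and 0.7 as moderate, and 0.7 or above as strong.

weak negative

r = -0.220 < 0 so the relationship is negative.
|r| = 0.220, which falls in the weak range.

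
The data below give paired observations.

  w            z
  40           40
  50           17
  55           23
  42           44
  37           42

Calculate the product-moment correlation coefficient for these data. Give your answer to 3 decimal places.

-0.870

n = 5, Σw = 224, Σz = 166, Σw² = 10258, Σz² = 6118, Σwz = 7117
nΣwz − ΣwΣz = 35585 − 37184 = -1599
nΣw² − (Σw)² = 51290 − 50176 = 1114; nΣz² − (Σz)² = 30590 − 27556 = 3034
r = -1599 / √(1114 × 3034) = -1599 / 1838.4439 ≈ -0.870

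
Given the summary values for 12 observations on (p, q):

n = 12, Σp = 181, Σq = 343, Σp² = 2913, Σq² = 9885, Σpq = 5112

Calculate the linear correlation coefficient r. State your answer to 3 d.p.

-0.506

r = (nΣpq − ΣpΣq) / √[(nΣp² − (Σp)²)(nΣq² − (Σq)²)]
Numerator: 12×5112 − 181×343 = -739
Denominator: √[(34956 − 32761)(118620 − 117649)] = √[2195 × 971] = 1459.9127
r = -739 / 1459.9127 ≈ -0.506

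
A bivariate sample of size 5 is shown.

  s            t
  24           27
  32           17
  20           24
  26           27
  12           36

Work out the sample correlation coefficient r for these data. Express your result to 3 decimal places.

n = 5, Σs = 114, Σt = 131, Σs² = 2820, Σt² = 3619, Σst = 2806
nΣst − ΣsΣt = 14030 − 14934 = -904
nΣs² − (Σs)² = 14100 − 12996 = 1104; nΣt² − (Σt)² = 18095 − 17161 = 934
r = -904 / √(1104 × 934) = -904 / 1015.4487 ≈ -0.890

-0.890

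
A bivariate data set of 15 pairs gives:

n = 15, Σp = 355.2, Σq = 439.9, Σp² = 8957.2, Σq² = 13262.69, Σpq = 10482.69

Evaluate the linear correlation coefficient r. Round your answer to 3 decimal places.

0.148

r = (nΣpq − ΣpΣq) / √[(nΣp² − (Σp)²)(nΣq² − (Σq)²)]
Numerator: 15×10482.69 − 355.2×439.9 = 987.87
Denominator: √[(134358 − 126167.04)(198940.35 − 193512.01)] = √[8190.96 × 5428.34] = 6668.0819
r = 987.87 / 6668.0819 ≈ 0.148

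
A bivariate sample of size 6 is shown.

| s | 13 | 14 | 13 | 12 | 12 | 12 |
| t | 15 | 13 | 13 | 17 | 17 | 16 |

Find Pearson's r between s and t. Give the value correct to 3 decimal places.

n = 6, Σs = 76, Σt = 91, Σs² = 966, Σt² = 1397, Σst = 1146
nΣst − ΣsΣt = 6876 − 6916 = -40
nΣs² − (Σs)² = 5796 − 5776 = 20; nΣt² − (Σt)² = 8382 − 8281 = 101
r = -40 / √(20 × 101) = -40 / 44.9444 ≈ -0.890

-0.890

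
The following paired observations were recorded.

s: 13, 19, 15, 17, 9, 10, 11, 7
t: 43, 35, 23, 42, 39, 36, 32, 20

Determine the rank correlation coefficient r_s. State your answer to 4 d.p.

Rank s: 5, 8, 6, 7, 2, 3, 4, 1
Rank t: 8, 4, 2, 7, 6, 5, 3, 1
d = rank(s) − rank(t): -3, 4, 4, 0, -4, -2, 1, 0; Σd² = 62
ρ = 1 − 6Σd² / [n(n²−1)] = 1 − 6×62 / (8×63) = 1 − 372/504 ≈ 0.2619

0.2619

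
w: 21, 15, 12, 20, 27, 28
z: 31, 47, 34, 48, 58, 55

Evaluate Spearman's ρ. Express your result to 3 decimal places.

0.600

Rank w: 4, 2, 1, 3, 5, 6
Rank z: 1, 3, 2, 4, 6, 5
d = rank(w) − rank(z): 3, -1, -1, -1, -1, 1; Σd² = 14
ρ = 1 − 6Σd² / [n(n²−1)] = 1 − 6×14 / (6×35) = 1 − 84/210 ≈ 0.600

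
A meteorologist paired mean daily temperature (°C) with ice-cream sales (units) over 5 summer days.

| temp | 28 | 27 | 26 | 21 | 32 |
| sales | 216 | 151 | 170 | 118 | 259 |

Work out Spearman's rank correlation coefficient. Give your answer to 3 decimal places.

0.900

Rank temp: 4, 3, 2, 1, 5
Rank sales: 4, 2, 3, 1, 5
d = rank(temp) − rank(sales): 0, 1, -1, 0, 0; Σd² = 2
ρ = 1 − 6Σd² / [n(n²−1)] = 1 − 6×2 / (5×24) = 1 − 12/120 ≈ 0.900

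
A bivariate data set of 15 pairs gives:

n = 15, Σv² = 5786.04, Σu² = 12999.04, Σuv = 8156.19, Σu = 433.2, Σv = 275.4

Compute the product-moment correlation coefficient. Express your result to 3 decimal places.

0.340

r = (nΣuv − ΣuΣv) / √[(nΣu² − (Σu)²)(nΣv² − (Σv)²)]
Numerator: 15×8156.19 − 433.2×275.4 = 3039.57
Denominator: √[(194985.6 − 187662.24)(86790.6 − 75845.16)] = √[7323.36 × 10945.44] = 8953.0664
r = 3039.57 / 8953.0664 ≈ 0.340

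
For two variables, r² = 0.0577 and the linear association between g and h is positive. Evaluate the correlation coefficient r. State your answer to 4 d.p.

0.2402

|r| = √0.0577 = 0.2402
The association is positive, so r = 0.2402.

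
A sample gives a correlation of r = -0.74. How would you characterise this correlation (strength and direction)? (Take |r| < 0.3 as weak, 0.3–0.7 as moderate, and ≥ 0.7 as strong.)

r = -0.74 < 0 so the relationship is negative.
|r| = 0.74, which falls in the strong range.

strong negative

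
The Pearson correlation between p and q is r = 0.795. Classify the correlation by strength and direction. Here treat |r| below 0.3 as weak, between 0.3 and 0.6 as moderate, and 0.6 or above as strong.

strong positive

r = 0.795 > 0 so the relationship is positive.
|r| = 0.795, which falls in the strong range.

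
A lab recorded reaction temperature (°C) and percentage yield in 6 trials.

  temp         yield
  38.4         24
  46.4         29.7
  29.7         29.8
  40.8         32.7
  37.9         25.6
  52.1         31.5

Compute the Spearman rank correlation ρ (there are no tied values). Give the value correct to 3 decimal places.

0.371

Rank temp: 3, 5, 1, 4, 2, 6
Rank yield: 1, 3, 4, 6, 2, 5
d = rank(temp) − rank(yield): 2, 2, -3, -2, 0, 1; Σd² = 22
ρ = 1 − 6Σd² / [n(n²−1)] = 1 − 6×22 / (6×35) = 1 − 132/210 ≈ 0.371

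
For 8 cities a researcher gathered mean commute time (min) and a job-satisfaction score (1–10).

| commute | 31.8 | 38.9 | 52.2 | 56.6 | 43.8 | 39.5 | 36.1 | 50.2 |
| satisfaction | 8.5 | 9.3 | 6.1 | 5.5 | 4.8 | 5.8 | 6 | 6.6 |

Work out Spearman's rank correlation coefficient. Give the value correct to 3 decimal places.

Rank commute: 1, 3, 7, 8, 5, 4, 2, 6
Rank satisfaction: 7, 8, 5, 2, 1, 3, 4, 6
d = rank(commute) − rank(satisfaction): -6, -5, 2, 6, 4, 1, -2, 0; Σd² = 122
ρ = 1 − 6Σd² / [n(n²−1)] = 1 − 6×122 / (8×63) = 1 − 732/504 ≈ -0.452

-0.452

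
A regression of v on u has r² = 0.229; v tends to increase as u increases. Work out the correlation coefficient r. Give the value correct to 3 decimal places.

|r| = √0.229 = 0.479
The association is positive, so r = 0.479.

0.479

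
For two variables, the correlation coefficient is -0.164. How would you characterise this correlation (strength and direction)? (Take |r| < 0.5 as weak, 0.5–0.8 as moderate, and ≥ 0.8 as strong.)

weak negative

r = -0.164 < 0 so the relationship is negative.
|r| = 0.164, which falls in the weak range.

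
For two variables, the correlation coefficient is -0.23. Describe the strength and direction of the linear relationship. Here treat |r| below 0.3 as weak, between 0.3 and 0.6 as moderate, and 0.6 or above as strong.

weak negative

r = -0.23 < 0 so the relationship is negative.
|r| = 0.23, which falls in the weak range.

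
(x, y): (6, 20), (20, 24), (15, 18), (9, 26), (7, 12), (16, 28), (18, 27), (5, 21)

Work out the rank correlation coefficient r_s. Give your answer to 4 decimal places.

Rank x: 2, 8, 5, 4, 3, 6, 7, 1
Rank y: 3, 5, 2, 6, 1, 8, 7, 4
d = rank(x) − rank(y): -1, 3, 3, -2, 2, -2, 0, -3; Σd² = 40
ρ = 1 − 6Σd² / [n(n²−1)] = 1 − 6×40 / (8×63) = 1 − 240/504 ≈ 0.5238

0.5238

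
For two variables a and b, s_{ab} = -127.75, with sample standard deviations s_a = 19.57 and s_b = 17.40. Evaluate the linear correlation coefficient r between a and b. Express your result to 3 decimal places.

r = Cov(a,b) / (s_a · s_b) = -127.75 / (19.57 × 17.40)
  = -127.75 / 340.5180 ≈ -0.375

-0.375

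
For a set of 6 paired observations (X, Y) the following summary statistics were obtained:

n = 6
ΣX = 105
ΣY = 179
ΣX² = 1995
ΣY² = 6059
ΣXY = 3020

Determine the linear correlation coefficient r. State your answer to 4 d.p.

r = (nΣXY − ΣXΣY) / √[(nΣX² − (ΣX)²)(nΣY² − (ΣY)²)]
Numerator: 6×3020 − 105×179 = -675
Denominator: √[(11970 − 11025)(36354 − 32041)] = √[945 × 4313] = 2018.8574
r = -675 / 2018.8574 ≈ -0.3343

-0.3343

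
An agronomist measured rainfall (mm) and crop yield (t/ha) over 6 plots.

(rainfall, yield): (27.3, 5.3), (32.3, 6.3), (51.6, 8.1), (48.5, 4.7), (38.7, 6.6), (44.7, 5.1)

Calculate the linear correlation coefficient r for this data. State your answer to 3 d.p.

0.250

n = 6, Σx = 243.1, Σy = 36.1, Σx² = 10299.17, Σy² = 225.05, Σxy = 1477.48
nΣxy − ΣxΣy = 8864.88 − 8775.91 = 88.97
nΣx² − (Σx)² = 61795.02 − 59097.61 = 2697.41; nΣy² − (Σy)² = 1350.3 − 1303.21 = 47.09
r = 88.97 / √(2697.41 × 47.09) = 88.97 / 356.4001 ≈ 0.250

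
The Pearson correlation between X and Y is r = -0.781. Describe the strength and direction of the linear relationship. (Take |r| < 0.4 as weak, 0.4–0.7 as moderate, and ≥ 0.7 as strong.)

strong negative

r = -0.781 < 0 so the relationship is negative.
|r| = 0.781, which falls in the strong range.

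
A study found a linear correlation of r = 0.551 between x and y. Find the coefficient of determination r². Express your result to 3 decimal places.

0.304

r² = (0.551)² = 0.304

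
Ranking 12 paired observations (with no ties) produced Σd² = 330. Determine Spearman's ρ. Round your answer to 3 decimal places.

-0.154

ρ = 1 − 6Σd² / [n(n²−1)] = 1 − 6×330 / (12×143)
  = 1 − 1980/1716 = 1 − 1.1538 ≈ -0.154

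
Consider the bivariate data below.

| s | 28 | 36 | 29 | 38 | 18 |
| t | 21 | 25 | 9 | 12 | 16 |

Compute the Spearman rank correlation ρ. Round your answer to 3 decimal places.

-0.100

Rank s: 2, 4, 3, 5, 1
Rank t: 4, 5, 1, 2, 3
d = rank(s) − rank(t): -2, -1, 2, 3, -2; Σd² = 22
ρ = 1 − 6Σd² / [n(n²−1)] = 1 − 6×22 / (5×24) = 1 − 132/120 ≈ -0.100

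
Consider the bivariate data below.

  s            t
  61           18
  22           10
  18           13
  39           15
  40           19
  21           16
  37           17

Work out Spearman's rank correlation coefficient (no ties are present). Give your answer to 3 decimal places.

Rank s: 7, 3, 1, 5, 6, 2, 4
Rank t: 6, 1, 2, 3, 7, 4, 5
d = rank(s) − rank(t): 1, 2, -1, 2, -1, -2, -1; Σd² = 16
ρ = 1 − 6Σd² / [n(n²−1)] = 1 − 6×16 / (7×48) = 1 − 96/336 ≈ 0.714

0.714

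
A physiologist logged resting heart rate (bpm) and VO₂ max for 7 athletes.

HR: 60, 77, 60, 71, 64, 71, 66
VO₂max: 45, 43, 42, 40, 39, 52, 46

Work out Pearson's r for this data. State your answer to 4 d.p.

n = 7, Σx = 469, Σy = 307, Σx² = 31663, Σy² = 13579, Σxy = 20595
nΣxy − ΣxΣy = 144165 − 143983 = 182
nΣx² − (Σx)² = 221641 − 219961 = 1680; nΣy² − (Σy)² = 95053 − 94249 = 804
r = 182 / √(1680 × 804) = 182 / 1162.2048 ≈ 0.1566

0.1566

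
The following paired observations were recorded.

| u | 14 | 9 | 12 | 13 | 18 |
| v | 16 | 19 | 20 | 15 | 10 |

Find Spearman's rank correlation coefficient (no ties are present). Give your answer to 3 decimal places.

-0.800

Rank u: 4, 1, 2, 3, 5
Rank v: 3, 4, 5, 2, 1
d = rank(u) − rank(v): 1, -3, -3, 1, 4; Σd² = 36
ρ = 1 − 6Σd² / [n(n²−1)] = 1 − 6×36 / (5×24) = 1 − 216/120 ≈ -0.800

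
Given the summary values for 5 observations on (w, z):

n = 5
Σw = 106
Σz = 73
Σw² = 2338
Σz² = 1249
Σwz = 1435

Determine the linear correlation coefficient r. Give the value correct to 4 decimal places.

-0.8730

r = (nΣwz − ΣwΣz) / √[(nΣw² − (Σw)²)(nΣz² − (Σz)²)]
Numerator: 5×1435 − 106×73 = -563
Denominator: √[(11690 − 11236)(6245 − 5329)] = √[454 × 916] = 644.8752
r = -563 / 644.8752 ≈ -0.8730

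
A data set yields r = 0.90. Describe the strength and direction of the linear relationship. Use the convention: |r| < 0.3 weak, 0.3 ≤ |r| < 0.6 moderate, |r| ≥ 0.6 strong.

r = 0.90 > 0 so the relationship is positive.
|r| = 0.90, which falls in the strong range.

strong positive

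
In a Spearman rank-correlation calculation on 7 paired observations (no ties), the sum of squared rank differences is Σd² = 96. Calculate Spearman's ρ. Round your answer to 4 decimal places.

-0.7143

ρ = 1 − 6Σd² / [n(n²−1)] = 1 − 6×96 / (7×48)
  = 1 − 576/336 = 1 − 1.71429 ≈ -0.7143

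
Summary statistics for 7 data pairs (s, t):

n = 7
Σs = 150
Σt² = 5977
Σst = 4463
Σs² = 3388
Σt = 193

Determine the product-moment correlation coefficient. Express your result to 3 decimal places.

0.970

r = (nΣst − ΣsΣt) / √[(nΣs² − (Σs)²)(nΣt² − (Σt)²)]
Numerator: 7×4463 − 150×193 = 2291
Denominator: √[(23716 − 22500)(41839 − 37249)] = √[1216 × 4590] = 2362.5071
r = 2291 / 2362.5071 ≈ 0.970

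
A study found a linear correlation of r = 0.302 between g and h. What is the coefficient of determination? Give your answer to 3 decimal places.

r² = (0.302)² = 0.091

0.091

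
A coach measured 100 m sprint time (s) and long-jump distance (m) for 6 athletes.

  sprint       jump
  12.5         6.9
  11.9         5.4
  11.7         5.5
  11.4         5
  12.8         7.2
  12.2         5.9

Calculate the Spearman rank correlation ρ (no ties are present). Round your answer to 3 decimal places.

0.943

Rank sprint: 5, 3, 2, 1, 6, 4
Rank jump: 5, 2, 3, 1, 6, 4
d = rank(sprint) − rank(jump): 0, 1, -1, 0, 0, 0; Σd² = 2
ρ = 1 − 6Σd² / [n(n²−1)] = 1 − 6×2 / (6×35) = 1 − 12/210 ≈ 0.943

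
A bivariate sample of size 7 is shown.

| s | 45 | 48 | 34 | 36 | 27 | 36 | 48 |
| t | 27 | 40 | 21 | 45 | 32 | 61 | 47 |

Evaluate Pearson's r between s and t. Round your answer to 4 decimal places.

n = 7, Σs = 274, Σt = 273, Σs² = 11110, Σt² = 11749, Σst = 10785
nΣst − ΣsΣt = 75495 − 74802 = 693
nΣs² − (Σs)² = 77770 − 75076 = 2694; nΣt² − (Σt)² = 82243 − 74529 = 7714
r = 693 / √(2694 × 7714) = 693 / 4558.6748 ≈ 0.1520

0.1520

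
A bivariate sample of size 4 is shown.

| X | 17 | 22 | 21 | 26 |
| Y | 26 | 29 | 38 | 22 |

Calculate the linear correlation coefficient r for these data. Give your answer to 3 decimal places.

n = 4, ΣX = 86, ΣY = 115, ΣX² = 1890, ΣY² = 3445, ΣXY = 2450
nΣXY − ΣXΣY = 9800 − 9890 = -90
nΣX² − (ΣX)² = 7560 − 7396 = 164; nΣY² − (ΣY)² = 13780 − 13225 = 555
r = -90 / √(164 × 555) = -90 / 301.6952 ≈ -0.298

-0.298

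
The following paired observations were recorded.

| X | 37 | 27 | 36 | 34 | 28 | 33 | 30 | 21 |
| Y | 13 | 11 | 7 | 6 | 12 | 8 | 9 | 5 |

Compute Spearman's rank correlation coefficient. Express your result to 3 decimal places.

0.214

Rank X: 8, 2, 7, 6, 3, 5, 4, 1
Rank Y: 8, 6, 3, 2, 7, 4, 5, 1
d = rank(X) − rank(Y): 0, -4, 4, 4, -4, 1, -1, 0; Σd² = 66
ρ = 1 − 6Σd² / [n(n²−1)] = 1 − 6×66 / (8×63) = 1 − 396/504 ≈ 0.214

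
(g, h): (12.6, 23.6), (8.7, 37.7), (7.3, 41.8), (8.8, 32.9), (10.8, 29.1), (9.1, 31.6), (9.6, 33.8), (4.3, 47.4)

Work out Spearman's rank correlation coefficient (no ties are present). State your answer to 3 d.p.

-0.929

Rank g: 8, 3, 2, 4, 7, 5, 6, 1
Rank h: 1, 6, 7, 4, 2, 3, 5, 8
d = rank(g) − rank(h): 7, -3, -5, 0, 5, 2, 1, -7; Σd² = 162
ρ = 1 − 6Σd² / [n(n²−1)] = 1 − 6×162 / (8×63) = 1 − 972/504 ≈ -0.929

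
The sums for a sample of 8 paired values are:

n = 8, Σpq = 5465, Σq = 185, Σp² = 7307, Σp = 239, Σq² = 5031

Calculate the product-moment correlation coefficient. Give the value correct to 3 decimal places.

-0.175

r = (nΣpq − ΣpΣq) / √[(nΣp² − (Σp)²)(nΣq² − (Σq)²)]
Numerator: 8×5465 − 239×185 = -495
Denominator: √[(58456 − 57121)(40248 − 34225)] = √[1335 × 6023] = 2835.6137
r = -495 / 2835.6137 ≈ -0.175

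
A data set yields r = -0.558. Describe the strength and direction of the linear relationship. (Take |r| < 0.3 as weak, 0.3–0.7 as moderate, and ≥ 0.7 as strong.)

moderate negative

r = -0.558 < 0 so the relationship is negative.
|r| = 0.558, which falls in the moderate range.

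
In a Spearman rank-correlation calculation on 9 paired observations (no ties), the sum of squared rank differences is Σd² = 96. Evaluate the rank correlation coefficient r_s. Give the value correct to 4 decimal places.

0.2000

ρ = 1 − 6Σd² / [n(n²−1)] = 1 − 6×96 / (9×80)
  = 1 − 576/720 = 1 − 0.80000 ≈ 0.2000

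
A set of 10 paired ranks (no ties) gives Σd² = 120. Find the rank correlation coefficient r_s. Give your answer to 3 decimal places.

0.273

ρ = 1 − 6Σd² / [n(n²−1)] = 1 − 6×120 / (10×99)
  = 1 − 720/990 = 1 − 0.7273 ≈ 0.273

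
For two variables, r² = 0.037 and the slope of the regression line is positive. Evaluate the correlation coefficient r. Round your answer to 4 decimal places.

|r| = √0.037 = 0.1924
The association is positive, so r = 0.1924.

0.1924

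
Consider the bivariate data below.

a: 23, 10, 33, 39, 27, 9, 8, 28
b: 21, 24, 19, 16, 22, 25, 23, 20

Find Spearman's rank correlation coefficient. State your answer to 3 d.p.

Rank a: 4, 3, 7, 8, 5, 2, 1, 6
Rank b: 4, 7, 2, 1, 5, 8, 6, 3
d = rank(a) − rank(b): 0, -4, 5, 7, 0, -6, -5, 3; Σd² = 160
ρ = 1 − 6Σd² / [n(n²−1)] = 1 − 6×160 / (8×63) = 1 − 960/504 ≈ -0.905

-0.905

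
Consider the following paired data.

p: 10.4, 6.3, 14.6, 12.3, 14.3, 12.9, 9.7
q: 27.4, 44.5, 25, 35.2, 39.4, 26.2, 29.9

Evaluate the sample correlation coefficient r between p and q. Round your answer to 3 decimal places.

-0.483

n = 7, Σp = 80.5, Σq = 227.6, Σp² = 977.29, Σq² = 7727.86, Σpq = 2554.7
nΣpq − ΣpΣq = 17882.9 − 18321.8 = -438.9
nΣp² − (Σp)² = 6841.03 − 6480.25 = 360.78; nΣq² − (Σq)² = 54095.02 − 51801.76 = 2293.26
r = -438.9 / √(360.78 × 2293.26) = -438.9 / 909.5946 ≈ -0.483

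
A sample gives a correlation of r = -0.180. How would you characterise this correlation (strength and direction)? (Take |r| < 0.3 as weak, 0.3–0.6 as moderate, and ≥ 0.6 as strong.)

r = -0.180 < 0 so the relationship is negative.
|r| = 0.180, which falls in the weak range.

weak negative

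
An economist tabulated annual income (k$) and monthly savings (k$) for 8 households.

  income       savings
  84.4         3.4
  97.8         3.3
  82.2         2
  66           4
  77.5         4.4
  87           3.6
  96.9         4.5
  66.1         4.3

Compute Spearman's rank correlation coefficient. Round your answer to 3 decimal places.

-0.214

Rank income: 5, 8, 4, 1, 3, 6, 7, 2
Rank savings: 3, 2, 1, 5, 7, 4, 8, 6
d = rank(income) − rank(savings): 2, 6, 3, -4, -4, 2, -1, -4; Σd² = 102
ρ = 1 − 6Σd² / [n(n²−1)] = 1 − 6×102 / (8×63) = 1 − 612/504 ≈ -0.214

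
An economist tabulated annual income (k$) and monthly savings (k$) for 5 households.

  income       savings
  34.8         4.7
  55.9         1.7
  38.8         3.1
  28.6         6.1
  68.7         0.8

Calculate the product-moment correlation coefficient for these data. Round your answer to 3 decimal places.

n = 5, Σx = 226.8, Σy = 16.4, Σx² = 11378.94, Σy² = 72.44, Σxy = 608.29
nΣxy − ΣxΣy = 3041.45 − 3719.52 = -678.07
nΣx² − (Σx)² = 56894.7 − 51438.24 = 5456.46; nΣy² − (Σy)² = 362.2 − 268.96 = 93.24
r = -678.07 / √(5456.46 × 93.24) = -678.07 / 713.2744 ≈ -0.951

-0.951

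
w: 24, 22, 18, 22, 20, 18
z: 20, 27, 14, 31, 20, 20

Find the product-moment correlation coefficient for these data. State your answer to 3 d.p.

n = 6, Σw = 124, Σz = 132, Σw² = 2592, Σz² = 3086, Σwz = 2768
nΣwz − ΣwΣz = 16608 − 16368 = 240
nΣw² − (Σw)² = 15552 − 15376 = 176; nΣz² − (Σz)² = 18516 − 17424 = 1092
r = 240 / √(176 × 1092) = 240 / 438.3971 ≈ 0.547

0.547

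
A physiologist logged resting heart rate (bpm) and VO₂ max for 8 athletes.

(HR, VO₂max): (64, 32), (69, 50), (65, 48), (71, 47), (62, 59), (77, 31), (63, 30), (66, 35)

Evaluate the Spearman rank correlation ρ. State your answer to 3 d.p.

Rank HR: 3, 6, 4, 7, 1, 8, 2, 5
Rank VO₂max: 3, 7, 6, 5, 8, 2, 1, 4
d = rank(HR) − rank(VO₂max): 0, -1, -2, 2, -7, 6, 1, 1; Σd² = 96
ρ = 1 − 6Σd² / [n(n²−1)] = 1 − 6×96 / (8×63) = 1 − 576/504 ≈ -0.143

-0.143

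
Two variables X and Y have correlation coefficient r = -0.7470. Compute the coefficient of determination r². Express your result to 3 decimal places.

0.558

r² = (-0.7470)² = 0.558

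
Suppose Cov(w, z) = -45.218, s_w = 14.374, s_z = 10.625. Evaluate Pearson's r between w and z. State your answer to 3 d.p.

r = Cov(w,z) / (s_w · s_z) = -45.218 / (14.374 × 10.625)
  = -45.218 / 152.7237 ≈ -0.296

-0.296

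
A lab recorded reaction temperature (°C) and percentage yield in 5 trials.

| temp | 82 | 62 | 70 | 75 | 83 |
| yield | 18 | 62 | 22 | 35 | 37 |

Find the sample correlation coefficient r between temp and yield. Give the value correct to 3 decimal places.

-0.646

n = 5, Σx = 372, Σy = 174, Σx² = 27982, Σy² = 7246, Σxy = 12556
nΣxy − ΣxΣy = 62780 − 64728 = -1948
nΣx² − (Σx)² = 139910 − 138384 = 1526; nΣy² − (Σy)² = 36230 − 30276 = 5954
r = -1948 / √(1526 × 5954) = -1948 / 3014.2667 ≈ -0.646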